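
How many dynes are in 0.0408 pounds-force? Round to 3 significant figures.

18100 dyn

1 pound-force = 444822 dyn.
So 0.0408 × 444822 ≈ 18100 dyn.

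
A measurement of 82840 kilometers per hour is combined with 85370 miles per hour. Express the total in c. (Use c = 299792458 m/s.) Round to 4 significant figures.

0.0002041 times the speed of light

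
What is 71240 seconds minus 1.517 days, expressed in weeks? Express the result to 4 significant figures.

-0.09892 weeks

71240 s = 0.117791 wk and 1.517 d = 0.216714 wk.
0.117791 − 0.216714 ≈ -0.09892 wk.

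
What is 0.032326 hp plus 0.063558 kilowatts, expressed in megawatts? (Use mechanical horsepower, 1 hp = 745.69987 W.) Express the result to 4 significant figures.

0.032326 hp = 2.41055 × 10^-5 MW and 0.063558 kW = 6.35580 × 10^-5 MW.
2.41055 × 10^-5 + 6.35580 × 10^-5 ≈ 8.766 × 10^-5 MW.

8.766 × 10^-5 MW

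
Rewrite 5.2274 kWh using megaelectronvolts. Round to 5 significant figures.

1 kWh = 2.24694 × 10^19 megaelectronvolts.
Thus 5.2274 × 2.24694 × 10^19 ≈ 1.1746 × 10^20 MeV.

1.1746 × 10^20 megaelectronvolts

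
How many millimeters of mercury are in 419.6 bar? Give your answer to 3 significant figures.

315000 mmHg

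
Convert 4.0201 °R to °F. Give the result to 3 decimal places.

°R = °F + 459.67.
Applying the formula gives -455.650 °F.

-455.650 °F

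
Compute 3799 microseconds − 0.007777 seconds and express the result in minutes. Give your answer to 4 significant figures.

-6.630 × 10^-5 minutes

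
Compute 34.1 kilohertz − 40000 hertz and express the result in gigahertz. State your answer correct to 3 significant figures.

34.1 kHz = 3.41000e-5 GHz and 40000 Hz = 4.00000e-5 GHz.
3.41000e-5 − 4.00000e-5 ≈ -5.90e-6 GHz.

-5.90e-6 gigahertz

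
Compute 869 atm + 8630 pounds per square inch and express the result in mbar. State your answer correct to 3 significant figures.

1.48e+6 mbar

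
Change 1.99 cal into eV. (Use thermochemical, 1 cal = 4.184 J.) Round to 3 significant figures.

1 calorie = 2.61145 × 10^19 eV.
So 1.99 × 2.61145 × 10^19 ≈ 5.20 × 10^19 eV.

5.20 × 10^19 electronvolts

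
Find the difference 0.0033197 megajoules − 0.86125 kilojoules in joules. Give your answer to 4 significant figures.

2458 J

0.0033197 MJ = 3319.70 J and 0.86125 kJ = 861.250 J.
3319.70 − 861.250 ≈ 2458 J.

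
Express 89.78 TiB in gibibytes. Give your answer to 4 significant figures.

91930 gibibytes

1 tebibyte = 1024.00 GiB.
Thus 89.78 × 1024.00 ≈ 91930 GiB.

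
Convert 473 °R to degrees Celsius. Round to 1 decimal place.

°R = (°C + 273.15) × 9/5.
Applying the formula gives -10.4 °C.

-10.4 degrees Celsius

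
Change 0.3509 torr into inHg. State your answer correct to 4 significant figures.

1 torr = 0.0393701 inHg.
Then 0.3509 × 0.0393701 ≈ 0.01381 inHg.

0.01381 inHg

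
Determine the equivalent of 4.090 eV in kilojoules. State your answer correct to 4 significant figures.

6.553 × 10^-22 kilojoules

1 electronvolt = 1.60218 × 10^-22 kJ.
4.090 × 1.60218 × 10^-22 ≈ 6.553 × 10^-22 kJ.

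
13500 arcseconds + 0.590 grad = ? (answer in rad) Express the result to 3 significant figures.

0.0747 rad

13500 arcsec = 0.0654498 rad and 0.590 grad = 0.00926770 rad.
0.0654498 + 0.00926770 ≈ 0.0747 rad.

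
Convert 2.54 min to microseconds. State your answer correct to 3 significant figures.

1.52e+8 μs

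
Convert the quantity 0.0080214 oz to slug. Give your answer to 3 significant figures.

1.56e-5 slug

1 ounce = 0.00194256 slugs.
Thus 0.0080214 × 0.00194256 ≈ 1.56e-5 slug.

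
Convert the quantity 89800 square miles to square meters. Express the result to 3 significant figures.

2.33 × 10^11 m²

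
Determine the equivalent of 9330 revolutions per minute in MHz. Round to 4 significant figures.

1 revolution per minute = 1.66667 × 10^-8 megahertz.
Then 9330 × 1.66667 × 10^-8 ≈ 0.0001555 MHz.

0.0001555 MHz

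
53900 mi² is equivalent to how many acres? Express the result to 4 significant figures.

1 mi² = 640.000 acre.
53900 × 640.000 ≈ 3.450 × 10^7 acre.

3.450 × 10^7 acres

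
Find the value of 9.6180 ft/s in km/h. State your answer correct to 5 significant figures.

10.554 kilometers per hour

1 foot per second = 1.09728 kilometers per hour.
So 9.6180 × 1.09728 ≈ 10.554 km/h.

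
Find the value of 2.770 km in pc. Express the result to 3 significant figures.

8.98e-14 pc

1 kilometer = 3.24078e-14 parsecs.
Thus 2.770 × 3.24078e-14 ≈ 8.98e-14 pc.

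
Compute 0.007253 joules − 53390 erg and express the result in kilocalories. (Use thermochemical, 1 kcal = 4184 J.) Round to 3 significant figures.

4.57e-7 kcal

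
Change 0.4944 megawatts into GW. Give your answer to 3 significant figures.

0.000494 gigawatts

1 megawatt = 0.00100000 gigawatts.
So 0.4944 × 0.00100000 ≈ 0.000494 GW.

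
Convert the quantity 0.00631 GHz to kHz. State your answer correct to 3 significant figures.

6310 kHz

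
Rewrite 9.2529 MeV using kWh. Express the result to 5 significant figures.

1 MeV = 4.45049e-20 kWh.
Thus 9.2529 × 4.45049e-20 ≈ 4.1180e-19 kWh.

4.1180e-19 kilowatt-hours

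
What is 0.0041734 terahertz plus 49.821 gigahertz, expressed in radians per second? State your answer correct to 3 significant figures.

3.39 × 10^11 rad/s

0.0041734 THz = 2.62222 × 10^10 rad/s and 49.821 GHz = 3.13035 × 10^11 rad/s.
2.62222 × 10^10 + 3.13035 × 10^11 ≈ 3.39 × 10^11 rad/s.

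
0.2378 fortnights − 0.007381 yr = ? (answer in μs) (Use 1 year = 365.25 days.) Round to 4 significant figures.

0.2378 fortnight = 2.87643 × 10^11 μs and 0.007381 yr = 2.32927 × 10^11 μs.
2.87643 × 10^11 − 2.32927 × 10^11 ≈ 5.472 × 10^10 μs.

5.472 × 10^10 microseconds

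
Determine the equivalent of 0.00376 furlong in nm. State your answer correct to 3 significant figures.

7.56 × 10^8 nm

1 furlong = 2.01168 × 10^11 nm.
So 0.00376 × 2.01168 × 10^11 ≈ 7.56 × 10^8 nm.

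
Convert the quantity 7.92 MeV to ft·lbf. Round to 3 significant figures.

9.36 × 10^-13 foot-pounds

1 megaelectronvolt = 1.18170 × 10^-13 ft·lbf.
So 7.92 × 1.18170 × 10^-13 ≈ 9.36 × 10^-13 ft·lbf.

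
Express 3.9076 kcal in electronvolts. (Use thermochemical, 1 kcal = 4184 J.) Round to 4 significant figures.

1.020 × 10^23 electronvolts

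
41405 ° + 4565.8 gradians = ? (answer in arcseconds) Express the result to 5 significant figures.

1.6385 × 10^8 arcseconds

41405 ° = 1.49058 × 10^8 arcsec and 4565.8 grad = 1.47932 × 10^7 arcsec.
1.49058 × 10^8 + 1.47932 × 10^7 ≈ 1.6385 × 10^8 arcsec.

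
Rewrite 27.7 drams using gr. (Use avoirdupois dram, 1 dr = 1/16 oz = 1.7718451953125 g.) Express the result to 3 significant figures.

757 grains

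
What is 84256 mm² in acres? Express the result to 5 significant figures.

1 square millimeter = 2.47105 × 10^-10 acre.
Thus 84256 × 2.47105 × 10^-10 ≈ 2.0820 × 10^-5 acre.

2.0820 × 10^-5 acres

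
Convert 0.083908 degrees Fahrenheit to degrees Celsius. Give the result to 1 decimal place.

-17.7 °C

°C = (°F − 32) × 5/9.
Applying the formula gives -17.7 °C.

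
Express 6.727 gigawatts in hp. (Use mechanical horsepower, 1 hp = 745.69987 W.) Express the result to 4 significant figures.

9.021e+6 hp

1 gigawatt = 1.34102e+6 horsepower.
Thus 6.727 × 1.34102e+6 ≈ 9.021e+6 hp.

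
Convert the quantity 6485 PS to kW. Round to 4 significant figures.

1 metric horsepower = 0.735499 kW.
So 6485 × 0.735499 ≈ 4770 kW.

4770 kilowatts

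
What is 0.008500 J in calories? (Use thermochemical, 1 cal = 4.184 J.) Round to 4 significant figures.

0.002032 cal

1 J = 0.239006 calories.
Then 0.008500 × 0.239006 ≈ 0.002032 cal.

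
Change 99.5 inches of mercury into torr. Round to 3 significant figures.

2530 torr

1 inHg = 25.4000 torr.
99.5 × 25.4000 ≈ 2530 torr.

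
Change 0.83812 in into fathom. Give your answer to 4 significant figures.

1 inch = 0.0138889 fathoms.
0.83812 × 0.0138889 ≈ 0.01164 fathom.

0.01164 fathoms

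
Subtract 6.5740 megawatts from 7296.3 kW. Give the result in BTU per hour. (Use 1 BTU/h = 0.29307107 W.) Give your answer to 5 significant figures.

7296.3 kW = 2.48960 × 10^7 BTU/h and 6.5740 MW = 2.24314 × 10^7 BTU/h.
2.48960 × 10^7 − 2.24314 × 10^7 ≈ 2.4646 × 10^6 BTU/h.

2.4646 × 10^6 BTU/h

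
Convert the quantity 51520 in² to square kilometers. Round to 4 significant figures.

3.324 × 10^-5 square kilometers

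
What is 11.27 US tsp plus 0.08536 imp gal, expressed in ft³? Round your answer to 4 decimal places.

0.0157 ft³

11.27 US tsp = 0.00196169 ft³ and 0.08536 imp gal = 0.0137040 ft³.
0.00196169 + 0.0137040 ≈ 0.0157 ft³.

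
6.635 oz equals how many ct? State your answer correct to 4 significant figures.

1 oz = 141.748 carats.
6.635 × 141.748 ≈ 940.5 ct.

940.5 carats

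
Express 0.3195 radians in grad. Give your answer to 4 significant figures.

1 radian = 63.6620 gradians.
Then 0.3195 × 63.6620 ≈ 20.34 grad.

20.34 grad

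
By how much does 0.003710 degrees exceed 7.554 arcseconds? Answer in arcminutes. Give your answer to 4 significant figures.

0.09670 arcminutes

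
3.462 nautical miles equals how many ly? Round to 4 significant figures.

6.777 × 10^-13 ly

1 nautical mile = 1.95757 × 10^-13 ly.
So 3.462 × 1.95757 × 10^-13 ≈ 6.777 × 10^-13 ly.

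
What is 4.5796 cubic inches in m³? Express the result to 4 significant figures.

1 in³ = 1.63871 × 10^-5 m³.
Then 4.5796 × 1.63871 × 10^-5 ≈ 7.505 × 10^-5 m³.

7.505 × 10^-5 cubic meters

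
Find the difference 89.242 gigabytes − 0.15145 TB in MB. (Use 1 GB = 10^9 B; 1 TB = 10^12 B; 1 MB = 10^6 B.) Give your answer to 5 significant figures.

89.242 GB = 89242.0 MB and 0.15145 TB = 151450 MB.
89242.0 − 151450 ≈ -62208 MB.

-62208 megabytes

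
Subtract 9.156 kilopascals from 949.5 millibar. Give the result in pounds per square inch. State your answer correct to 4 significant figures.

12.44 pounds per square inch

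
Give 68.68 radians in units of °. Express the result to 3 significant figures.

3940 degrees

1 radian = 57.2958 °.
So 68.68 × 57.2958 ≈ 3940 °.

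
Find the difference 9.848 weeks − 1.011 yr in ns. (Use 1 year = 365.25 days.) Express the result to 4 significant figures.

-2.595 × 10^16 ns

9.848 wk = 5.95607 × 10^15 ns and 1.011 yr = 3.19047 × 10^16 ns.
5.95607 × 10^15 − 3.19047 × 10^16 ≈ -2.595 × 10^16 ns.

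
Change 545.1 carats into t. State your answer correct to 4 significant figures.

0.0001090 t

1 carat = 2.00000 × 10^-7 t.
Then 545.1 × 2.00000 × 10^-7 ≈ 0.0001090 t.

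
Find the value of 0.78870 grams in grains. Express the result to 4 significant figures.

1 gram = 15.4324 grains.
Thus 0.78870 × 15.4324 ≈ 12.17 gr.

12.17 gr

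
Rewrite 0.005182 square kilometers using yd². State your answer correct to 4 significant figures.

6198 square yards

1 square kilometer = 1.19599e+6 yd².
0.005182 × 1.19599e+6 ≈ 6198 yd².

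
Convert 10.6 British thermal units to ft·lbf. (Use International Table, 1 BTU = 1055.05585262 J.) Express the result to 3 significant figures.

1 BTU = 778.169 ft·lbf.
10.6 × 778.169 ≈ 8250 ft·lbf.

8250 ft·lbf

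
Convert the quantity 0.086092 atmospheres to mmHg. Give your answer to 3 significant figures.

65.4 millimeters of mercury

1 atm = 760.000 mmHg.
Then 0.086092 × 760.000 ≈ 65.4 mmHg.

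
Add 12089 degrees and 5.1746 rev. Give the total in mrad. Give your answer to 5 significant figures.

243510 milliradians

12089 ° = 210993 mrad and 5.1746 rev = 32513.0 mrad.
210993 + 32513.0 ≈ 243510 mrad.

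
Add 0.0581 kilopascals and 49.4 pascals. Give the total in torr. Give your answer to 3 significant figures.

0.0581 kPa = 0.435786 torr and 49.4 Pa = 0.370530 torr.
0.435786 + 0.370530 ≈ 0.806 torr.

0.806 torr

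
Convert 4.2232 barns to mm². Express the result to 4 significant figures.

1 barn = 1.00000 × 10^-22 mm².
So 4.2232 × 1.00000 × 10^-22 ≈ 4.223 × 10^-22 mm².

4.223 × 10^-22 mm²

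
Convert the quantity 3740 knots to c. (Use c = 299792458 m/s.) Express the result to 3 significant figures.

6.42 × 10^-6 c

1 knot = 1.71600 × 10^-9 c.
3740 × 1.71600 × 10^-9 ≈ 6.42 × 10^-6 c.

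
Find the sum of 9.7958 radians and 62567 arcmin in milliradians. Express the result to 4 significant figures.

9.7958 rad = 9795.80 mrad and 62567 arcmin = 18200.0 mrad.
9795.80 + 18200.0 ≈ 28000 mrad.

28000 mrad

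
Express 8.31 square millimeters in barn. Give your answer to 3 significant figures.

8.31e+22 barn

1 square millimeter = 1.00000e+22 barn.
Thus 8.31 × 1.00000e+22 ≈ 8.31e+22 barn.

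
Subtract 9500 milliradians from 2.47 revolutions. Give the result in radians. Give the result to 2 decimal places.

2.47 rev = 15.5195 rad and 9500 mrad = 9.50000 rad.
15.5195 − 9.50000 ≈ 6.02 rad.

6.02 rad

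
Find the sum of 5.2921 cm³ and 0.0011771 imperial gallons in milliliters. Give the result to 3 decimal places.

5.2921 cm³ = 5.29210 mL and 0.0011771 imp gal = 5.35120 mL.
5.29210 + 5.35120 ≈ 10.643 mL.

10.643 mL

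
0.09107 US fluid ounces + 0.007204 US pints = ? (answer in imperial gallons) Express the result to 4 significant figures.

0.001342 imp gal

0.09107 US fl oz = 0.000592435 imp gal and 0.007204 US pt = 0.000749823 imp gal.
0.000592435 + 0.000749823 ≈ 0.001342 imp gal.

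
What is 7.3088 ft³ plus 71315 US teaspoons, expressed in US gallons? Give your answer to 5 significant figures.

7.3088 ft³ = 54.6736 US gal and 71315 US tsp = 92.8581 US gal.
54.6736 + 92.8581 ≈ 147.53 US gal.

147.53 US gal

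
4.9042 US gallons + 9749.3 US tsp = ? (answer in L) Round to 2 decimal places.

66.62 L

4.9042 US gal = 18.5644 L and 9749.3 US tsp = 48.0535 L.
18.5644 + 48.0535 ≈ 66.62 L.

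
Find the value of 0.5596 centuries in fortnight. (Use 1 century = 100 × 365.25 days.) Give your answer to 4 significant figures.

1 century = 2608.93 fortnights.
So 0.5596 × 2608.93 ≈ 1460 fortnight.

1460 fortnights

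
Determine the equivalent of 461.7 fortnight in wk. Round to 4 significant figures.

923.4 weeks

1 fortnight = 2.00000 weeks.
Thus 461.7 × 2.00000 ≈ 923.4 wk.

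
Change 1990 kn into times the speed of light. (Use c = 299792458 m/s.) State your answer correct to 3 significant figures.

3.41 × 10^-6 times the speed of light

1 knot = 1.71600 × 10^-9 c.
Then 1990 × 1.71600 × 10^-9 ≈ 3.41 × 10^-6 c.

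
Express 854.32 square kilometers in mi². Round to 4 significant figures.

329.9 mi²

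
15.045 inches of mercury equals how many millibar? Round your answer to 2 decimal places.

1 inHg = 33.8639 millibar.
15.045 × 33.8639 ≈ 509.48 mbar.

509.48 mbar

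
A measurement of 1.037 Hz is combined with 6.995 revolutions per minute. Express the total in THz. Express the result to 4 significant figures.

1.037 Hz = 1.03700 × 10^-12 THz and 6.995 rpm = 1.16583 × 10^-13 THz.
1.03700 × 10^-12 + 1.16583 × 10^-13 ≈ 1.154 × 10^-12 THz.

1.154 × 10^-12 THz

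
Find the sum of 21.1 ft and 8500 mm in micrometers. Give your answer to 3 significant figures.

21.1 ft = 6.43128 × 10^6 μm and 8500 mm = 8.50000 × 10^6 μm.
6.43128 × 10^6 + 8.50000 × 10^6 ≈ 1.49 × 10^7 μm.

1.49 × 10^7 μm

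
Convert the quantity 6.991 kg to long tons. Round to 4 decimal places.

1 kg = 0.000984207 long tons.
Thus 6.991 × 0.000984207 ≈ 0.0069 long ton.

0.0069 long tons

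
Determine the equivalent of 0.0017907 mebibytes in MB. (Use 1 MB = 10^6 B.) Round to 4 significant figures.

0.001878 megabytes

1 mebibyte = 1.04858 MB.
Then 0.0017907 × 1.04858 ≈ 0.001878 MB.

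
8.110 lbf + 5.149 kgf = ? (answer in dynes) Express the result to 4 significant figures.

8.657e+6 dyn

8.110 lbf = 3.60751e+6 dyn and 5.149 kgf = 5.04944e+6 dyn.
3.60751e+6 + 5.04944e+6 ≈ 8.657e+6 dyn.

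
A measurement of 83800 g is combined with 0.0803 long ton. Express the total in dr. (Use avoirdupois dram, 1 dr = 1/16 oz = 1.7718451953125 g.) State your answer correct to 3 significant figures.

93300 dr

83800 g = 47295.3 dr and 0.0803 long ton = 46047.2 dr.
47295.3 + 46047.2 ≈ 93300 dr.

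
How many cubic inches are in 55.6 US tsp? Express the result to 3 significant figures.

16.7 in³

1 US tsp = 0.300781 cubic inches.
So 55.6 × 0.300781 ≈ 16.7 in³.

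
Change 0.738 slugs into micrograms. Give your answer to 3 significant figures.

1.08e+10 μg

1 slug = 1.45939e+10 μg.
Then 0.738 × 1.45939e+10 ≈ 1.08e+10 μg.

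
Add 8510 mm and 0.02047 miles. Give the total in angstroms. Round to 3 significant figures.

4.15 × 10^11 Å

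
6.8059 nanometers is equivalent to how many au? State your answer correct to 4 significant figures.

1 nanometer = 6.68459e-21 au.
Thus 6.8059 × 6.68459e-21 ≈ 4.549e-20 au.

4.549e-20 au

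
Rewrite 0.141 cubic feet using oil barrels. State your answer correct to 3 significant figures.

1 ft³ = 0.178108 bbl.
0.141 × 0.178108 ≈ 0.0251 bbl.

0.0251 oil barrels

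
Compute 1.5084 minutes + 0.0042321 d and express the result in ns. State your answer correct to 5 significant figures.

4.5616 × 10^11 nanoseconds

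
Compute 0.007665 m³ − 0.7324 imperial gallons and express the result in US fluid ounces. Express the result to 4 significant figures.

146.6 US fluid ounces

0.007665 m³ = 259.184 US fl oz and 0.7324 imp gal = 112.586 US fl oz.
259.184 − 112.586 ≈ 146.6 US fl oz.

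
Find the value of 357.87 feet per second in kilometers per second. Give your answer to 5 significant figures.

0.10908 km/s

1 foot per second = 0.000304800 kilometers per second.
Then 357.87 × 0.000304800 ≈ 0.10908 km/s.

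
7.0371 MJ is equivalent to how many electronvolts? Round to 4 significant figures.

4.392 × 10^25 eV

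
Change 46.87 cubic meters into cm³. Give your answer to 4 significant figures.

1 cubic meter = 1.00000 × 10^6 cm³.
46.87 × 1.00000 × 10^6 ≈ 4.687 × 10^7 cm³.

4.687 × 10^7 cm³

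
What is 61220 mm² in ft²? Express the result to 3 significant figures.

0.659 ft²

1 mm² = 1.07639e-5 square feet.
Then 61220 × 1.07639e-5 ≈ 0.659 ft².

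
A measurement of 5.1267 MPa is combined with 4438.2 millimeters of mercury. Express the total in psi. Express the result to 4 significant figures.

5.1267 MPa = 743.565 psi and 4438.2 mmHg = 85.8205 psi.
743.565 + 85.8205 ≈ 829.4 psi.

829.4 psi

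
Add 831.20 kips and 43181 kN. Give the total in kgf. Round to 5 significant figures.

4.7803e+6 kgf

831.20 kip = 377026 kgf and 43181 kN = 4.40324e+6 kgf.
377026 + 4.40324e+6 ≈ 4.7803e+6 kgf.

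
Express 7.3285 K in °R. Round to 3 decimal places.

13.191 °R

°R = K × 9/5.
Applying the formula gives 13.191 °R.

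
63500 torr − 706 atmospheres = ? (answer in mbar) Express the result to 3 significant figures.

-631000 millibar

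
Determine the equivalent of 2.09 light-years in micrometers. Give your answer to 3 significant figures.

1.98e+22 μm

1 light-year = 9.46073e+21 micrometers.
So 2.09 × 9.46073e+21 ≈ 1.98e+22 μm.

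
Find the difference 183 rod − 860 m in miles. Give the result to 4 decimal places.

0.0375 mi

183 rod = 0.571875 mi and 860 m = 0.534379 mi.
0.571875 − 0.534379 ≈ 0.0375 mi.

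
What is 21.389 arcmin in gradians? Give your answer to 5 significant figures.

0.39609 gradians

1 arcmin = 0.0185185 grad.
Then 21.389 × 0.0185185 ≈ 0.39609 grad.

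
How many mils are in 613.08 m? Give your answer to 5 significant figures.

2.4137e+7 mils

1 meter = 39370.1 mil.
613.08 × 39370.1 ≈ 2.4137e+7 mil.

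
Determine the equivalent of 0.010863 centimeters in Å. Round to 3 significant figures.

1 centimeter = 1.00000e+8 angstroms.
0.010863 × 1.00000e+8 ≈ 1.09e+6 Å.

1.09e+6 Å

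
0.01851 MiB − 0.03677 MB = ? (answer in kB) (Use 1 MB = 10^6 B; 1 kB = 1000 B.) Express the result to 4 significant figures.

-17.36 kB

0.01851 MiB = 19.4091 kB and 0.03677 MB = 36.7700 kB.
19.4091 − 36.7700 ≈ -17.36 kB.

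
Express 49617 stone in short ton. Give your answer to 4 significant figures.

347.3 short tons

1 stone = 0.00700000 short tons.
Thus 49617 × 0.00700000 ≈ 347.3 short ton.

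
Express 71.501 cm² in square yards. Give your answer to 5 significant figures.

0.0085514 yd²

1 cm² = 0.000119599 yd².
So 71.501 × 0.000119599 ≈ 0.0085514 yd².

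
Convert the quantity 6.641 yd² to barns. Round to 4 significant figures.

1 square yard = 8.36127e+27 barns.
Then 6.641 × 8.36127e+27 ≈ 5.553e+28 barn.

5.553e+28 barns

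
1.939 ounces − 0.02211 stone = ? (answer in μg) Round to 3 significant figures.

-8.54 × 10^7 μg

1.939 oz = 5.49697 × 10^7 μg and 0.02211 st = 1.40405 × 10^8 μg.
5.49697 × 10^7 − 1.40405 × 10^8 ≈ -8.54 × 10^7 μg.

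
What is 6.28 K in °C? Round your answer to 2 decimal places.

-266.87 °C

K = °C + 273.15.
Applying the formula gives -266.87 °C.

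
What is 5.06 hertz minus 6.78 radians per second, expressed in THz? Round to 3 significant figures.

5.06 Hz = 5.06000 × 10^-12 THz and 6.78 rad/s = 1.07907 × 10^-12 THz.
5.06000 × 10^-12 − 1.07907 × 10^-12 ≈ 3.98 × 10^-12 THz.

3.98 × 10^-12 THz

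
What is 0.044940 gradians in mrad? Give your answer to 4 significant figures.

0.7059 milliradians

1 gradian = 15.7080 milliradians.
So 0.044940 × 15.7080 ≈ 0.7059 mrad.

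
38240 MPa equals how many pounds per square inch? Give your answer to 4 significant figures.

5.546 × 10^6 psi

1 megapascal = 145.038 pounds per square inch.
38240 × 145.038 ≈ 5.546 × 10^6 psi.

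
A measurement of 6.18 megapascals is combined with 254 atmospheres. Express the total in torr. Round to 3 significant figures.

6.18 MPa = 46353.8 torr and 254 atm = 193040 torr.
46353.8 + 193040 ≈ 239000 torr.

239000 torr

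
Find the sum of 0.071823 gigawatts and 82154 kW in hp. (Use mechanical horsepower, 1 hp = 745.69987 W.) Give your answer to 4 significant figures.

206500 horsepower

0.071823 GW = 96316.2 hp and 82154 kW = 110170 hp.
96316.2 + 110170 ≈ 206500 hp.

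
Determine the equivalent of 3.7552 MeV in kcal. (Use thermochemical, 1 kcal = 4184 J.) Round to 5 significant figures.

1 megaelectronvolt = 3.82929e-17 kcal.
Then 3.7552 × 3.82929e-17 ≈ 1.4380e-16 kcal.

1.4380e-16 kcal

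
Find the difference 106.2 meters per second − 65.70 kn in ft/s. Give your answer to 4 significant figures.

237.5 feet per second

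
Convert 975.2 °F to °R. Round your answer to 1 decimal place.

1434.9 °R

°R = °F + 459.67.
Applying the formula gives 1434.9 °R.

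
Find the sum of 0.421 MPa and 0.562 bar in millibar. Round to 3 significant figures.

4770 mbar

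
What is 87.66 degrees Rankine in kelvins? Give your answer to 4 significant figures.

°R = K × 9/5.
Applying the formula gives 48.70 K.

48.70 K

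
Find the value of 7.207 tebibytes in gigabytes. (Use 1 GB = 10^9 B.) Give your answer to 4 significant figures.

7924 gigabytes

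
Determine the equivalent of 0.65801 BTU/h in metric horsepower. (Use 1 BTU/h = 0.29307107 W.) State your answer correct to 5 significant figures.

0.00026219 metric horsepower

1 BTU per hour = 0.000398466 PS.
Then 0.65801 × 0.000398466 ≈ 0.00026219 PS.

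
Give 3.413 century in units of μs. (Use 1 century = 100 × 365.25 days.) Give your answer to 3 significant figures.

1.08e+16 microseconds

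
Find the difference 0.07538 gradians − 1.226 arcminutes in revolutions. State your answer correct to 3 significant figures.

0.07538 grad = 0.000188450 rev and 1.226 arcmin = 5.67593 × 10^-5 rev.
0.000188450 − 5.67593 × 10^-5 ≈ 0.000132 rev.

0.000132 revolutions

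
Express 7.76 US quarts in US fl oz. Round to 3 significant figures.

248 US fl oz

1 US qt = 32.0000 US fl oz.
Thus 7.76 × 32.0000 ≈ 248 US fl oz.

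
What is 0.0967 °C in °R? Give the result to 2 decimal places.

°R = (°C + 273.15) × 9/5.
Applying the formula gives 491.84 °R.

491.84 degrees Rankine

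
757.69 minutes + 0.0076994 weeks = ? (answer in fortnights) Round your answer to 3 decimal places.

757.69 min = 0.0375838 fortnight and 0.0076994 wk = 0.00384970 fortnight.
0.0375838 + 0.00384970 ≈ 0.041 fortnight.

0.041 fortnight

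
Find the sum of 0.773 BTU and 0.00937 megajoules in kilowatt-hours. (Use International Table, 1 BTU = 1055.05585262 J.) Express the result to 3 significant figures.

0.00283 kilowatt-hours

0.773 BTU = 0.000226544 kWh and 0.00937 MJ = 0.00260278 kWh.
0.000226544 + 0.00260278 ≈ 0.00283 kWh.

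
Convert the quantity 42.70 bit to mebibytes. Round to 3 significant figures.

5.09e-6 mebibytes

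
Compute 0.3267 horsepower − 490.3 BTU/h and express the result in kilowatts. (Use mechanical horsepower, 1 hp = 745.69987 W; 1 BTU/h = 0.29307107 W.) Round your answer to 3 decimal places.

0.100 kW

0.3267 hp = 0.243620 kW and 490.3 BTU/h = 0.143693 kW.
0.243620 − 0.143693 ≈ 0.100 kW.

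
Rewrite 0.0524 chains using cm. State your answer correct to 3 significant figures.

105 cm

1 chain = 2011.68 centimeters.
0.0524 × 2011.68 ≈ 105 cm.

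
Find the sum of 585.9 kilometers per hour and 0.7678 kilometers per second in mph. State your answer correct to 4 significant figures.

585.9 km/h = 364.061 mph and 0.7678 km/s = 1717.52 mph.
364.061 + 1717.52 ≈ 2082 mph.

2082 miles per hour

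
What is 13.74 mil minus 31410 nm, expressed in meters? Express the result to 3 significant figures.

0.000318 m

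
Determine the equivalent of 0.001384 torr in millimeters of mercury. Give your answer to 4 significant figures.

0.001384 mmHg

1 torr = 1.00000 mmHg.
0.001384 × 1.00000 ≈ 0.001384 mmHg.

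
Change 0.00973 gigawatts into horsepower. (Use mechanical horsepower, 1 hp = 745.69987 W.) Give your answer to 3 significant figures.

1 gigawatt = 1.34102e+6 hp.
0.00973 × 1.34102e+6 ≈ 13000 hp.

13000 hp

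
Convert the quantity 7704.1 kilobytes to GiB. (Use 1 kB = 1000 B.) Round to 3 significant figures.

1 kilobyte = 9.31323e-7 gibibytes.
Then 7704.1 × 9.31323e-7 ≈ 0.00718 GiB.

0.00718 GiB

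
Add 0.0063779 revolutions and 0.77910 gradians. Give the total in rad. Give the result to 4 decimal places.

0.0063779 rev = 0.0400735 rad and 0.77910 grad = 0.0122381 rad.
0.0400735 + 0.0122381 ≈ 0.0523 rad.

0.0523 rad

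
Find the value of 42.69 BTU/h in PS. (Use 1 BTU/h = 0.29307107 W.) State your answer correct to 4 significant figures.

0.01701 PS

1 BTU/h = 0.000398466 PS.
42.69 × 0.000398466 ≈ 0.01701 PS.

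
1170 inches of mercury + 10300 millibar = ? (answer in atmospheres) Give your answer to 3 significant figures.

49.3 atmospheres

1170 inHg = 39.1026 atm and 10300 mbar = 10.1653 atm.
39.1026 + 10.1653 ≈ 49.3 atm.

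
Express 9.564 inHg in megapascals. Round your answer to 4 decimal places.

0.0324 megapascals

1 inHg = 0.00338639 MPa.
Then 9.564 × 0.00338639 ≈ 0.0324 MPa.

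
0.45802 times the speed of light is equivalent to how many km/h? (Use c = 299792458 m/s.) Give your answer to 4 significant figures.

4.943e+8 km/h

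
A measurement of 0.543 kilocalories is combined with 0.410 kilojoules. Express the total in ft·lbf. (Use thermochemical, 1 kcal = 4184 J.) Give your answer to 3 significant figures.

0.543 kcal = 1675.68 ft·lbf and 0.410 kJ = 302.400 ft·lbf.
1675.68 + 302.400 ≈ 1980 ft·lbf.

1980 foot-pounds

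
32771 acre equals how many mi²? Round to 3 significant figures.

51.2 mi²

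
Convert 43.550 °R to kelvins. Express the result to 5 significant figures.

24.194 K

°R = K × 9/5.
Applying the formula gives 24.194 K.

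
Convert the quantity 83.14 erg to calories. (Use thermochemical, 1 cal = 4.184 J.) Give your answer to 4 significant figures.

1 erg = 2.39006e-8 cal.
Then 83.14 × 2.39006e-8 ≈ 1.987e-6 cal.

1.987e-6 calories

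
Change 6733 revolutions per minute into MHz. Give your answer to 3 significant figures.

1 revolution per minute = 1.66667e-8 MHz.
Then 6733 × 1.66667e-8 ≈ 0.000112 MHz.

0.000112 MHz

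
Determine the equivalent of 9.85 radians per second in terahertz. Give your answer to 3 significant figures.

1 radian per second = 1.59155e-13 THz.
Thus 9.85 × 1.59155e-13 ≈ 1.57e-12 THz.

1.57e-12 THz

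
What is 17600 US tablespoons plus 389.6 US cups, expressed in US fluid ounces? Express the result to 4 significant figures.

11920 US fl oz

17600 US tbsp = 8800.00 US fl oz and 389.6 US cup = 3116.80 US fl oz.
8800.00 + 3116.80 ≈ 11920 US fl oz.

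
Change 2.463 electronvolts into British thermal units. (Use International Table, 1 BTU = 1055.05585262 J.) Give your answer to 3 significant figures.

3.74 × 10^-22 British thermal units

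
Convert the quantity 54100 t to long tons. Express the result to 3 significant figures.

53200 long ton

1 t = 0.984207 long ton.
So 54100 × 0.984207 ≈ 53200 long ton.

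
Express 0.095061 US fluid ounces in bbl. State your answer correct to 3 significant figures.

1.77e-5 oil barrels

1 US fl oz = 0.000186012 bbl.
Thus 0.095061 × 0.000186012 ≈ 1.77e-5 bbl.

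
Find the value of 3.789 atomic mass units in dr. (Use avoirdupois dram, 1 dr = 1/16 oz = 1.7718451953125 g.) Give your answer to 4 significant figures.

1 atomic mass unit = 9.37181e-25 dr.
Then 3.789 × 9.37181e-25 ≈ 3.551e-24 dr.

3.551e-24 dr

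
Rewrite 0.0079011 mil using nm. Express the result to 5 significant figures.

200.69 nanometers

1 mil = 25400.0 nm.
Thus 0.0079011 × 25400.0 ≈ 200.69 nm.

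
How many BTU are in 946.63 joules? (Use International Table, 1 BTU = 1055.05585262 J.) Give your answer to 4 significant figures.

0.8972 BTU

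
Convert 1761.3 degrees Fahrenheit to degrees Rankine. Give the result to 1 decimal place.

2221.0 °R

°R = °F + 459.67.
Applying the formula gives 2221.0 °R.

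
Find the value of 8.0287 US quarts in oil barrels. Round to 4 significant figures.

1 US qt = 0.00595238 bbl.
So 8.0287 × 0.00595238 ≈ 0.04779 bbl.

0.04779 oil barrels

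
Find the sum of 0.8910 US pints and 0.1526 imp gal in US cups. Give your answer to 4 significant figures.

0.8910 US pt = 1.78200 US cup and 0.1526 imp gal = 2.93224 US cup.
1.78200 + 2.93224 ≈ 4.714 US cup.

4.714 US cups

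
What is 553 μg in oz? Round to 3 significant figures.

1.95e-5 oz

1 μg = 3.52740e-8 ounces.
Thus 553 × 3.52740e-8 ≈ 1.95e-5 oz.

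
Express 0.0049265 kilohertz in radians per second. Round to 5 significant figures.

30.954 radians per second

1 kHz = 6283.19 radians per second.
Then 0.0049265 × 6283.19 ≈ 30.954 rad/s.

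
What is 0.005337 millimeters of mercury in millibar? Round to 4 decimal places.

0.0071 mbar

1 mmHg = 1.33322 mbar.
0.005337 × 1.33322 ≈ 0.0071 mbar.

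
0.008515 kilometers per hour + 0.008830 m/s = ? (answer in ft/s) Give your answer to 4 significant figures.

0.03673 ft/s

0.008515 km/h = 0.00776010 ft/s and 0.008830 m/s = 0.0289698 ft/s.
0.00776010 + 0.0289698 ≈ 0.03673 ft/s.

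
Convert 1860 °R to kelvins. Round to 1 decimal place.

°R = K × 9/5.
Applying the formula gives 1033.3 K.

1033.3 K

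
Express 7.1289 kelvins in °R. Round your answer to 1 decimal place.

°R = K × 9/5.
Applying the formula gives 12.8 °R.

12.8 °R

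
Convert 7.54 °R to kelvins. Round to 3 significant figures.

4.19 kelvins

°R = K × 9/5.
Applying the formula gives 4.19 K.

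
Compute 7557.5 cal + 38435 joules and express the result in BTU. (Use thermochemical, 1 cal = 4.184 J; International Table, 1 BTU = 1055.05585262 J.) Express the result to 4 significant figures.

7557.5 cal = 29.9705 BTU and 38435 J = 36.4294 BTU.
29.9705 + 36.4294 ≈ 66.40 BTU.

66.40 BTU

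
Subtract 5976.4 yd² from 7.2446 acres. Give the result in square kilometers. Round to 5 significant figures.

7.2446 acre = 0.0293179 km² and 5976.4 yd² = 0.00499703 km².
0.0293179 − 0.00499703 ≈ 0.024321 km².

0.024321 km²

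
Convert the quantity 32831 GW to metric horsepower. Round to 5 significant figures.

1 gigawatt = 1.35962 × 10^6 metric horsepower.
So 32831 × 1.35962 × 10^6 ≈ 4.4638 × 10^10 PS.

4.4638 × 10^10 PS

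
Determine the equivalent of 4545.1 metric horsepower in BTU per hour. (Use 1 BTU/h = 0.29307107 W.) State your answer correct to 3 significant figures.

1.14e+7 BTU/h

1 metric horsepower = 2509.63 BTU/h.
So 4545.1 × 2509.63 ≈ 1.14e+7 BTU/h.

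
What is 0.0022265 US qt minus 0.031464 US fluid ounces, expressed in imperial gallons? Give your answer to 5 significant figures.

0.00025881 imperial gallons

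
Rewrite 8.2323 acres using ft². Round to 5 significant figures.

358600 square feet

1 acre = 43560.0 ft².
Then 8.2323 × 43560.0 ≈ 358600 ft².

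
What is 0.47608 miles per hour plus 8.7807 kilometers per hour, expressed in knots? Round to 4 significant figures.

0.47608 mph = 0.413702 kn and 8.7807 km/h = 4.74120 kn.
0.413702 + 4.74120 ≈ 5.155 kn.

5.155 kn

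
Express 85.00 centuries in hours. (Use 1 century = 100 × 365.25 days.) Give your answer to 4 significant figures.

7.451 × 10^7 h

1 century = 876600 hours.
85.00 × 876600 ≈ 7.451 × 10^7 h.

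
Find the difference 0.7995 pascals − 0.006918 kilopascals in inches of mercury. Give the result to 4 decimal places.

0.7995 Pa = 0.000236092 inHg and 0.006918 kPa = 0.00204288 inHg.
0.000236092 − 0.00204288 ≈ -0.0018 inHg.

-0.0018 inches of mercury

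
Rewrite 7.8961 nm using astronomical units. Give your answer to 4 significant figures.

5.278e-20 au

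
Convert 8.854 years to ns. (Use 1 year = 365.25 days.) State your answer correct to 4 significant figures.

1 yr = 3.15576e+16 nanoseconds.
So 8.854 × 3.15576e+16 ≈ 2.794e+17 ns.

2.794e+17 ns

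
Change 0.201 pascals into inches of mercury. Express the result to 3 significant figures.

5.94 × 10^-5 inHg

1 pascal = 0.000295300 inHg.
0.201 × 0.000295300 ≈ 5.94 × 10^-5 inHg.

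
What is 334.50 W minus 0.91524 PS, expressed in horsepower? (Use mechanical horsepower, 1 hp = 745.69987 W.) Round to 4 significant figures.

-0.4541 horsepower

334.50 W = 0.448572 hp and 0.91524 PS = 0.902720 hp.
0.448572 − 0.902720 ≈ -0.4541 hp.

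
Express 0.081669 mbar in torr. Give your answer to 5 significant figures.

0.061257 torr

1 mbar = 0.750062 torr.
So 0.081669 × 0.750062 ≈ 0.061257 torr.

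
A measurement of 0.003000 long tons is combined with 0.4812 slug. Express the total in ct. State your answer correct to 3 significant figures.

0.003000 long ton = 15240.7 ct and 0.4812 slug = 35112.9 ct.
15240.7 + 35112.9 ≈ 50400 ct.

50400 carats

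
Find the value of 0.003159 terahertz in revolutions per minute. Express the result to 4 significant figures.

1 terahertz = 6.00000 × 10^13 revolutions per minute.
0.003159 × 6.00000 × 10^13 ≈ 1.895 × 10^11 rpm.

1.895 × 10^11 revolutions per minute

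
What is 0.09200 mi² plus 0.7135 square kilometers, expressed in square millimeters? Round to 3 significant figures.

0.09200 mi² = 2.38279 × 10^11 mm² and 0.7135 km² = 7.13500 × 10^11 mm².
2.38279 × 10^11 + 7.13500 × 10^11 ≈ 9.52 × 10^11 mm².

9.52 × 10^11 mm²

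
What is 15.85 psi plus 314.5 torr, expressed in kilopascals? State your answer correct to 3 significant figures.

151 kPa

15.85 psi = 109.282 kPa and 314.5 torr = 41.9299 kPa.
109.282 + 41.9299 ≈ 151 kPa.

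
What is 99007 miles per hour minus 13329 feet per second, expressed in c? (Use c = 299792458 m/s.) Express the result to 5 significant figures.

99007 mph = 0.000147636 c and 13329 ft/s = 1.35516e-5 c.
0.000147636 − 1.35516e-5 ≈ 0.00013408 c.

0.00013408 times the speed of light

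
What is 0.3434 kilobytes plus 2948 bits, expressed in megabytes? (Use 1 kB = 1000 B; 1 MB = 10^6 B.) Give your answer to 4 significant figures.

0.0007119 megabytes

0.3434 kB = 0.000343400 MB and 2948 bit = 0.000368500 MB.
0.000343400 + 0.000368500 ≈ 0.0007119 MB.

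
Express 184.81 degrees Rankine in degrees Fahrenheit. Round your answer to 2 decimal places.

-274.86 °F

°R = °F + 459.67.
Applying the formula gives -274.86 °F.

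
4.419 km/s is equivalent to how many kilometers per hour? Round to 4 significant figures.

15910 km/h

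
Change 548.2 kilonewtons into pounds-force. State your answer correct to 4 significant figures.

123200 pounds-force

1 kN = 224.809 lbf.
So 548.2 × 224.809 ≈ 123200 lbf.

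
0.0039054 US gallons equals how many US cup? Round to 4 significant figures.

0.06249 US cup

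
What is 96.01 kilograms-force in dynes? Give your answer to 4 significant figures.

9.415 × 10^7 dyn

1 kgf = 980665 dyn.
Thus 96.01 × 980665 ≈ 9.415 × 10^7 dyn.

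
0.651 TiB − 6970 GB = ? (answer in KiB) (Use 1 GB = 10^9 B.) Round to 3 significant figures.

-6.11e+9 kibibytes

0.651 TiB = 6.99006e+8 KiB and 6970 GB = 6.80664e+9 KiB.
6.99006e+8 − 6.80664e+9 ≈ -6.11e+9 KiB.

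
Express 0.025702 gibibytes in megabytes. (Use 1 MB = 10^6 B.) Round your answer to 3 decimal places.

1 gibibyte = 1073.74 MB.
0.025702 × 1073.74 ≈ 27.597 MB.

27.597 megabytes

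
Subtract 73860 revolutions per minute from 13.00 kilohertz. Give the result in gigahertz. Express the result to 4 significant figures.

13.00 kHz = 1.30000e-5 GHz and 73860 rpm = 1.23100e-6 GHz.
1.30000e-5 − 1.23100e-6 ≈ 1.177e-5 GHz.

1.177e-5 gigahertz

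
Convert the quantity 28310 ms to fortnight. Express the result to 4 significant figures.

1 ms = 8.26720 × 10^-10 fortnights.
28310 × 8.26720 × 10^-10 ≈ 2.340 × 10^-5 fortnight.

2.340 × 10^-5 fortnights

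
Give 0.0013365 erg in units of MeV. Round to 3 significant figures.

834 MeV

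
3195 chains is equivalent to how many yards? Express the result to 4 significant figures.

70290 yards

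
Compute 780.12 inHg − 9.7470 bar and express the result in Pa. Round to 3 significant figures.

780.12 inHg = 2.64179e+6 Pa and 9.7470 bar = 974700 Pa.
2.64179e+6 − 974700 ≈ 1.67e+6 Pa.

1.67e+6 Pa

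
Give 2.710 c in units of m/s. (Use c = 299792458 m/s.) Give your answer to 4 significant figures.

1 c = 2.99792e+8 meters per second.
Then 2.710 × 2.99792e+8 ≈ 8.124e+8 m/s.

8.124e+8 meters per second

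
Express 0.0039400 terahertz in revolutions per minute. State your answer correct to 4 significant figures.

1 THz = 6.00000e+13 rpm.
0.0039400 × 6.00000e+13 ≈ 2.364e+11 rpm.

2.364e+11 revolutions per minute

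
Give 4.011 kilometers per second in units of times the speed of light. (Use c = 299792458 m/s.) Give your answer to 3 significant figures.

1.34 × 10^-5 times the speed of light

1 km/s = 3.33564 × 10^-6 times the speed of light.
4.011 × 3.33564 × 10^-6 ≈ 1.34 × 10^-5 c.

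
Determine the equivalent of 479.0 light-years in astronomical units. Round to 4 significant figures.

3.029e+7 astronomical units

1 ly = 63241.1 astronomical units.
479.0 × 63241.1 ≈ 3.029e+7 au.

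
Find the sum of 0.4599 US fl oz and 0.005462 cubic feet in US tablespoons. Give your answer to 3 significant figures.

11.4 US tbsp

0.4599 US fl oz = 0.919800 US tbsp and 0.005462 ft³ = 10.4598 US tbsp.
0.919800 + 10.4598 ≈ 11.4 US tbsp.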